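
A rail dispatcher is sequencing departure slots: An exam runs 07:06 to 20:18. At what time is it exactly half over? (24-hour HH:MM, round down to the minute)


Start time: 07:06 = 426 minutes from midnight
End time: 20:18 = 1218 minutes from midnight
Sum: 426 + 1218 = 1644
Midpoint: 1644 / 2 = 822 minutes
Convert: 822 / 60 = 13 hours, 42 minutes
Result: 13:42

13:42


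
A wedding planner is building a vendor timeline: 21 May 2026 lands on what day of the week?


Date: 2026-05-21
January 1, 2026 is a Thursday
Day of year: 141
Offset from Jan 1: 140 days
140 mod 7 = 0
Result: Thursday

Thursday


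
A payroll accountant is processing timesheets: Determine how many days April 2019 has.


Month: April
Year: 2019
April is a 30-day month
Total: 30 days

30


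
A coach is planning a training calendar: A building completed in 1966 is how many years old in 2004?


Birth year: 1966
Current year: 2004
Age = current year - birth year
Age = 2004 - 1966 = 38

38


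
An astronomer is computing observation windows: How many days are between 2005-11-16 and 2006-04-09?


Start date: 2005-11-16
End date: 2006-04-09
Nov 2005: +15 days
Dec 2005: +31 days
Jan 2006: +31 days
... (3 more months)
Total: 144 days

144


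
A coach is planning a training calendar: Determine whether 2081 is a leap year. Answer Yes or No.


Year: 2081
Divisible by 4? 2081 / 4 = 520.25 -> No
Not divisible by 4, so NOT a leap year

No


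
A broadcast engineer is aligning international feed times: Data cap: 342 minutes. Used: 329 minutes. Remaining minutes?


Total budget: 342 minutes
Time used: 329 minutes
Remaining: 342 - 329 = 13 minutes
Percent used: 96.2%
Percent remaining: 3.8%

13


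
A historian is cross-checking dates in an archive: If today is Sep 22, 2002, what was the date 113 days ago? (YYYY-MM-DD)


Start: 2002-09-22
Subtracting 113 days
Days already passed in September: 22
After going back through September: 91 more days to subtract
August 2002: 31 days, 60 remaining
July 2002: 31 days, 29 remaining
June 2002 has 30 days, need 29
Result: 2002-06-01

2002-06-01


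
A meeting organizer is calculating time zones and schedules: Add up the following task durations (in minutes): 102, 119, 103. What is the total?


Durations: 102, 119, 103
Running sum: 102
+ 119 = 221
+ 103 = 324
Total duration: 324 minutes
That is 5 hours and 24 minutes

324


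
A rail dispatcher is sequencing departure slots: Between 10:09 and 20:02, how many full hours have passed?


Start: 10:09
End: 20:02
Hour difference: 20 - 10 = 10 hours
Minute difference: 2 - 9 = -7 minutes
Total minutes: 593
Complete hours: 593 / 60 = 9 (remainder 53)

9


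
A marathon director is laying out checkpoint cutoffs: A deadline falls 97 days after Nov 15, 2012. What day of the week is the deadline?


Start: 2012-11-15 (Thursday)
Step 1 - find target date: add 97 days
  2012-11-15 + 97 days = 2013-02-20
Step 2 - day of week:
  97 mod 7 = 6
  Thursday + 6 days -> Wednesday
Result: Wednesday (2013-02-20)

Wednesday


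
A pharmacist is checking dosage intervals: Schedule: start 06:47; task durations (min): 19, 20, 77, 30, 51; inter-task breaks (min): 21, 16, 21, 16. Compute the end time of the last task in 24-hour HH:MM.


Start: 06:47 = 407 min from midnight
  after task 1 (19 min): 07:06
  after break (21 min): 07:27
  after task 2 (20 min): 07:47
  after break (16 min): 08:03
  after task 3 (77 min): 09:20
  after break (21 min): 09:41
  after task 4 (30 min): 10:11
  after break (16 min): 10:27
  after task 5 (51 min): 11:18
Total elapsed: 271 minutes
End time: 11:18

11:18


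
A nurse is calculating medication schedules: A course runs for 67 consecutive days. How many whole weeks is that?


Total days: 67
Days per week: 7
Division: 67 / 7 = 9 remainder 4
Complete weeks: 9
Remaining days: 4

9


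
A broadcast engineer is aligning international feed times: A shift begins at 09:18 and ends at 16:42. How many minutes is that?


Start time: 09:18 = 558 minutes from midnight
End time: 16:42 = 1002 minutes from midnight
Difference: 1002 - 558 = 444 minutes
That is 7 hours and 24 minutes

444


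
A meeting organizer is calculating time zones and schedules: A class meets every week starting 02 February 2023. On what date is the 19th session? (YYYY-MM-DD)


First occurrence: 2023-02-02 (occurrence 1)
Each occurrence is 7 days after the previous.
Occurrence 19 is 18 weeks after the first.
18 weeks = 126 days
2023-02-02 + 126 days = 2023-06-08

2023-06-08


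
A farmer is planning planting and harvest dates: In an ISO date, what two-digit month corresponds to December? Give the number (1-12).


Calendar month order:
11. November
12. December <--
December is month number 12

12


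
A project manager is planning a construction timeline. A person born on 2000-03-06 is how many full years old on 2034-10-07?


Birth: 2000-03-06
Reference: 2034-10-07
Year difference: 2034 - 2000 = 34
Has birthday (03-06) occurred by 10-07? Yes
Age in full years: 34

34


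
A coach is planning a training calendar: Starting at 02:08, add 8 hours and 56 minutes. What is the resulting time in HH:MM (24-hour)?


Start time: 02:08
Adding: 8 hours 56 minutes
Minutes: 8 + 56 = 64
Minute overflow: 64 >= 60, so carry 1 hour, minutes = 4
Hours: 2 + 8 + 1 = 11
Result: 11:04

11:04


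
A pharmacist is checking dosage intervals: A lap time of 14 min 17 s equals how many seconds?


Minutes: 14
Seconds: 17
Convert minutes to seconds: 14 x 60 = 840
Add remaining seconds: 840 + 17 = 857

857


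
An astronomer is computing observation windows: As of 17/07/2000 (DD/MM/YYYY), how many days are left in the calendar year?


Start: July 17, 2000
End: December 31, 2000
Days left in July: 14
August: 31
September: 30
October: 31
November: 30
... plus remaining months
Sum of remaining months: 153
Total: 14 + 153 = 167

167


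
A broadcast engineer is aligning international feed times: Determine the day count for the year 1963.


Year: 1963
Check leap year rules:
Divisible by 4? No
1963 is not a leap year
Days: 365

365


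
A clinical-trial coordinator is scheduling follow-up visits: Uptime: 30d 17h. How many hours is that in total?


Days: 30
Extra hours: 17
Hours per day: 24
Days to hours: 30 x 24 = 720
Total: 720 + 17 = 737

737


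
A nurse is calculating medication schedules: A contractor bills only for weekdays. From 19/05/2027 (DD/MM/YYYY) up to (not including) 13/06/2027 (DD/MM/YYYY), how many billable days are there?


Start: 2027-05-19 (Wednesday)
End (exclusive): 2027-06-13 (Sunday)
Total calendar days: 25
Full weeks: 25 // 7 = 3 -> 15 weekdays
Remaining 4 days starting on Wednesday:
  Wed(w), Thu(w), Fri(w), Sat(-) -> 3 weekdays
Total business days: 15 + 3 = 18

18


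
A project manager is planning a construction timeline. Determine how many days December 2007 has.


Month: December
Year: 2007
December is a 31-day month
Total: 31 days

31


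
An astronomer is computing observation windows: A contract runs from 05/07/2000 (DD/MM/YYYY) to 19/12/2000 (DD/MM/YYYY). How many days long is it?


Start date: 2000-07-05
End date: 2000-12-19
Jul 2000: +27 days
Aug 2000: +31 days
Sep 2000: +30 days
... (3 more months)
Total: 167 days

167


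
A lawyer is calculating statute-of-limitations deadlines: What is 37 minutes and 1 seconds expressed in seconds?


Minutes: 37
Extra seconds: 1
Seconds per minute: 60
Minutes to seconds: 37 x 60 = 2220
Total: 2220 + 1 = 2221

2221


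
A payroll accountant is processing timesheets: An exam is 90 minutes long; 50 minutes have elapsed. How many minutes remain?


Total budget: 90 minutes
Time used: 50 minutes
Remaining: 90 - 50 = 40 minutes
Percent used: 55.6%
Percent remaining: 44.4%

40


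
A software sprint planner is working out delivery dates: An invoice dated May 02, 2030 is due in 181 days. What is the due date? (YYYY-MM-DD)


Start: 2030-05-02
Adding 181 days
Days remaining in May: 29
After May: 152 days still to add
June 2030: 30 days, 122 remaining
July 2030: 31 days, 91 remaining
August 2030: 31 days, 60 remaining
September 2030: 30 days, 30 remaining
Result: 2030-10-30

2030-10-30


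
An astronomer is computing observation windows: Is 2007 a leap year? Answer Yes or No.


Year: 2007
Divisible by 4? 2007 / 4 = 501.75 -> No
Not divisible by 4, so NOT a leap year

No


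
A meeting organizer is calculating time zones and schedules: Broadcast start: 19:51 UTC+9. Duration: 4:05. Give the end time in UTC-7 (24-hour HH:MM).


Start: 19:51 in UTC+9
Step 1 - add duration:
  minutes: 51 + 5 = 56
  hours: 19 + 4 + 0 = 23
  end in UTC+9: 23:56
Step 2 - convert UTC+9 -> UTC-7:
  offset difference: -7 - (9) = -16 hours
  23 + (-16) = 7 -> mod 24 = 7
Result: 07:56 in UTC-7

07:56


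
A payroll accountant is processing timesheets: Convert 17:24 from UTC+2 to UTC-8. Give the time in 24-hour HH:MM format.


Local time: 17:24 at UTC+2 (offset 2h)
Target zone: UTC-8 (offset -8h)
Difference: -8 - (2) = -10 hours
Calculation: 17 + (-10) = 7
Result: 07:24

07:24


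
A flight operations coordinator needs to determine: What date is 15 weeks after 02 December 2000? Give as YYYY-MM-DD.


Start: 2000-12-02
Weeks to add: 15
Convert to days: 15 x 7 = 105 days
Add 105 days to 2000-12-02
Result: 2001-03-17

2001-03-17


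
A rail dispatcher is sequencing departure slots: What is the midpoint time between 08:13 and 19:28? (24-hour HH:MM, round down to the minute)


Start time: 08:13 = 493 minutes from midnight
End time: 19:28 = 1168 minutes from midnight
Sum: 493 + 1168 = 1661
Midpoint: 1661 / 2 = 830 minutes
Convert: 830 / 60 = 13 hours, 50 minutes
Result: 13:50

13:50


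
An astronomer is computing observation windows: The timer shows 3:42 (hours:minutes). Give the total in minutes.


Hours: 3
Minutes: 42
Convert hours to minutes: 3 x 60 = 180
Add remaining minutes: 180 + 42 = 222

222


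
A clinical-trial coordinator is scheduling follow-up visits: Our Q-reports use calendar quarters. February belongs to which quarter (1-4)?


Month: February (month 2)
Q1: January-March (months 1-3)
Q2: April-June (months 4-6)
Q3: July-September (months 7-9)
Q4: October-December (months 10-12)
Month 2 falls in Q1

1


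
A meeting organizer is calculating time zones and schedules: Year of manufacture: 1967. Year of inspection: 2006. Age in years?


Birth year: 1967
Current year: 2006
Age = current year - birth year
Age = 2006 - 1967 = 39

39


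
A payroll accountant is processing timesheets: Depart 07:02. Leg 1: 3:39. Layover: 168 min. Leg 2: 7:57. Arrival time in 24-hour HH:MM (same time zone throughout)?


Depart: 07:02
Leg 1: +219 min -> 10:41
Layover: +168 min -> 13:29
Leg 2: +477 min -> 21:26
Total travel: 864 minutes = 14h 24m
Arrival: 21:26

21:26


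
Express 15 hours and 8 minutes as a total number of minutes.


Hours: 15
Extra minutes: 8
Minutes per hour: 60
Hours to minutes: 15 x 60 = 900
Total: 900 + 8 = 908

908


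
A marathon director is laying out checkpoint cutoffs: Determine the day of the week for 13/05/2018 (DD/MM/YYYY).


Date: 2018-05-13
January 1, 2018 is a Monday
Day of year: 133
Offset from Jan 1: 132 days
132 mod 7 = 6
Result: Sunday

Sunday


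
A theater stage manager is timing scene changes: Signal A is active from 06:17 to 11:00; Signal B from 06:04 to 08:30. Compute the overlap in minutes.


Interval A: [377, 660] minutes from midnight
Interval B: [364, 510] minutes from midnight
Overlap start = max(377, 364) = 377
Overlap end = min(660, 510) = 510
Overlap = 510 - 377 = 133 minutes

133


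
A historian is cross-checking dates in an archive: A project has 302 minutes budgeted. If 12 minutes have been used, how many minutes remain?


Total budget: 302 minutes
Time used: 12 minutes
Remaining: 302 - 12 = 290 minutes
Percent used: 4.0%
Percent remaining: 96.0%

290


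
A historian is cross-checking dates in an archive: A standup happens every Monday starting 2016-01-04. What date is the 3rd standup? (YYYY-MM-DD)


First occurrence: 2016-01-04 (occurrence 1)
Each occurrence is 7 days after the previous.
Occurrence 3 is 2 weeks after the first.
2 weeks = 14 days
2016-01-04 + 14 days = 2016-01-18

2016-01-18


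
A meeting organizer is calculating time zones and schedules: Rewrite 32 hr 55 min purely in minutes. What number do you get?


Hours: 32
Extra minutes: 55
Minutes per hour: 60
Hours to minutes: 32 x 60 = 1920
Total: 1920 + 55 = 1975

1975


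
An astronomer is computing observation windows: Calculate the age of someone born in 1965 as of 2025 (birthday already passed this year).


Birth year: 1965
Current year: 2025
Age = current year - birth year
Age = 2025 - 1965 = 60

60


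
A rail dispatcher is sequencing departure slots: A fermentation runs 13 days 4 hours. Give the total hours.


Days: 13
Extra hours: 4
Hours per day: 24
Days to hours: 13 x 24 = 312
Total: 312 + 4 = 316

316


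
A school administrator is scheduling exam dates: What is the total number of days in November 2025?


Month: November
Year: 2025
November is a 30-day month
Total: 30 days

30


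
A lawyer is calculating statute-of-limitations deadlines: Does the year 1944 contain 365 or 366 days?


Year: 1944
Check leap year rules:
Divisible by 4? Yes
Divisible by 100? No
1944 is a leap year
Days: 366

366


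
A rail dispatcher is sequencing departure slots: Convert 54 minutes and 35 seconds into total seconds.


Minutes: 54
Seconds: 35
Convert minutes to seconds: 54 x 60 = 3240
Add remaining seconds: 3240 + 35 = 3275

3275


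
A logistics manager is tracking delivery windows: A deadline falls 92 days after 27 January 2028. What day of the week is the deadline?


Start: 2028-01-27 (Thursday)
Step 1 - find target date: add 92 days
  2028-01-27 + 92 days = 2028-04-28
Step 2 - day of week:
  92 mod 7 = 1
  Thursday + 1 days -> Friday
Result: Friday (2028-04-28)

Friday


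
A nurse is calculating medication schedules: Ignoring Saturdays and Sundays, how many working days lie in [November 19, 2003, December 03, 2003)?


Start: 2003-11-19 (Wednesday)
End (exclusive): 2003-12-03 (Wednesday)
Total calendar days: 14
Full weeks: 14 // 7 = 2 -> 10 weekdays
Remaining 0 days starting on Wednesday:
Total business days: 10 + 0 = 10

10


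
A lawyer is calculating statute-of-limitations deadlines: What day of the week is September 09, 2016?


Date: 2016-09-09
January 1, 2016 is a Friday
Day of year: 253
Offset from Jan 1: 252 days
252 mod 7 = 0
Result: Friday

Friday


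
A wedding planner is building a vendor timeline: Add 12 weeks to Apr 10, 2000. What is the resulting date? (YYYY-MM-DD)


Start: 2000-04-10
Weeks to add: 12
Convert to days: 12 x 7 = 84 days
Add 84 days to 2000-04-10
Result: 2000-07-03

2000-07-03


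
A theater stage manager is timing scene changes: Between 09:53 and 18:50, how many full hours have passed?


Start: 09:53
End: 18:50
Hour difference: 18 - 9 = 9 hours
Minute difference: 50 - 53 = -3 minutes
Total minutes: 537
Complete hours: 537 / 60 = 8 (remainder 57)

8


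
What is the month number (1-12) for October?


Calendar month order:
9. September
10. October <--
11. November
October is month number 10

10


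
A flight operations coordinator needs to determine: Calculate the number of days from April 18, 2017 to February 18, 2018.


Start date: 2017-04-18
End date: 2018-02-18
Apr 2017: +13 days
May 2017: +31 days
Jun 2017: +30 days
... (8 more months)
Total: 306 days

306


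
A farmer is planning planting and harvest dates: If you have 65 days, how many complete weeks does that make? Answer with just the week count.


Total days: 65
Days per week: 7
Division: 65 / 7 = 9 remainder 2
Complete weeks: 9
Remaining days: 2

9


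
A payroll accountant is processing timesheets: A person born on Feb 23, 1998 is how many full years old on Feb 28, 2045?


Birth: 1998-02-23
Reference: 2045-02-28
Year difference: 2045 - 1998 = 47
Has birthday (02-23) occurred by 02-28? Yes
Age in full years: 47

47


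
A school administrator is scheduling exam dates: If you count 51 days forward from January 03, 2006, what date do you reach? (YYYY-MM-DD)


Start: 2006-01-03
Adding 51 days
Days remaining in January: 28
After January: 23 days still to add
February 2006 has 28 days, need 23
Result: 2006-02-23

2006-02-23


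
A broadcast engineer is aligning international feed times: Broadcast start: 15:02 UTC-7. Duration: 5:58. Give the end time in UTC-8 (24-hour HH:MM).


Start: 15:02 in UTC-7
Step 1 - add duration:
  minutes: 2 + 58 = 60 (carry 1h)
  hours: 15 + 5 + 1 = 21
  end in UTC-7: 21:00
Step 2 - convert UTC-7 -> UTC-8:
  offset difference: -8 - (-7) = -1 hours
  21 + (-1) = 20 -> mod 24 = 20
Result: 20:00 in UTC-8

20:00


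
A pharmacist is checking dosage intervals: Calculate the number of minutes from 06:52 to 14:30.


Start time: 06:52 = 412 minutes from midnight
End time: 14:30 = 870 minutes from midnight
Difference: 870 - 412 = 458 minutes
That is 7 hours and 38 minutes

458


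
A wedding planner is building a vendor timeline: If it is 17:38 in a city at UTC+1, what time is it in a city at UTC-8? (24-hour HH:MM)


Local time: 17:38 at UTC+1 (offset 1h)
Target zone: UTC-8 (offset -8h)
Difference: -8 - (1) = -9 hours
Calculation: 17 + (-9) = 8
Result: 08:38

08:38


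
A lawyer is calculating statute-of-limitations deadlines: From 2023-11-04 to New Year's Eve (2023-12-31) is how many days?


Start: November 04, 2023
End: December 31, 2023
Days left in November: 26
December: 31
Sum of remaining months: 31
Total: 26 + 31 = 57

57


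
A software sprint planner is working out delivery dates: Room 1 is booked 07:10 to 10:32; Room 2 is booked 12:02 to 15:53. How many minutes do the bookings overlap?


Interval A: [430, 632] minutes from midnight
Interval B: [722, 953] minutes from midnight
Overlap start = max(430, 722) = 722
Overlap end = min(632, 953) = 632
End <= start, so the intervals do not overlap: 0 minutes

0


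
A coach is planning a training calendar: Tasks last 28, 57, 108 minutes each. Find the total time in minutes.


Durations: 28, 57, 108
Running sum: 28
+ 57 = 85
+ 108 = 193
Total duration: 193 minutes
That is 3 hours and 13 minutes

193


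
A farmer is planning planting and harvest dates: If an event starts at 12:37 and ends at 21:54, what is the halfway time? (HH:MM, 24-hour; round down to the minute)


Start time: 12:37 = 757 minutes from midnight
End time: 21:54 = 1314 minutes from midnight
Sum: 757 + 1314 = 2071
Midpoint: 2071 / 2 = 1035 minutes
Convert: 1035 / 60 = 17 hours, 15 minutes
Result: 17:15

17:15


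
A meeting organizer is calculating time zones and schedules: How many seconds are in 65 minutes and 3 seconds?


Minutes: 65
Extra seconds: 3
Seconds per minute: 60
Minutes to seconds: 65 x 60 = 3900
Total: 3900 + 3 = 3903

3903


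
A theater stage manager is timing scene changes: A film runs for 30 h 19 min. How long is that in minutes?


Hours: 30
Minutes: 19
Convert hours to minutes: 30 x 60 = 1800
Add remaining minutes: 1800 + 19 = 1819

1819


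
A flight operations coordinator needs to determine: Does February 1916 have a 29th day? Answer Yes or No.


Year: 1916
Divisible by 4? 1916 / 4 = 479.0 -> Yes
Divisible by 100? 1916 / 100 = 19.16 -> No
Divisible by 4 but not 100, so it IS a leap year

Yes


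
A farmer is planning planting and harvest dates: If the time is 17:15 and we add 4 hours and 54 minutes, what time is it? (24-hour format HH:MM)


Start time: 17:15
Adding: 4 hours 54 minutes
Minutes: 15 + 54 = 69
Minute overflow: 69 >= 60, so carry 1 hour, minutes = 9
Hours: 17 + 4 + 1 = 22
Result: 22:09

22:09


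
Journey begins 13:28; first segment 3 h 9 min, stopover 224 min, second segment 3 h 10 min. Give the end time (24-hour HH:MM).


Depart: 13:28
Leg 1: +189 min -> 16:37
Layover: +224 min -> 20:21
Leg 2: +190 min -> 23:31
Total travel: 603 minutes = 10h 3m
Arrival: 23:31

23:31


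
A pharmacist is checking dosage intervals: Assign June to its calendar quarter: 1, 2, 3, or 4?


Month: June (month 6)
Q1: January-March (months 1-3)
Q2: April-June (months 4-6)
Q3: July-September (months 7-9)
Q4: October-December (months 10-12)
Month 6 falls in Q2

2


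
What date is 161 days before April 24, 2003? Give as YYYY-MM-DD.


Start: 2003-04-24
Subtracting 161 days
Days already passed in April: 24
After going back through April: 137 more days to subtract
March 2003: 31 days, 106 remaining
February 2003: 28 days, 78 remaining
January 2003: 31 days, 47 remaining
December 2002: 31 days, 16 remaining
Result: 2002-11-14

2002-11-14


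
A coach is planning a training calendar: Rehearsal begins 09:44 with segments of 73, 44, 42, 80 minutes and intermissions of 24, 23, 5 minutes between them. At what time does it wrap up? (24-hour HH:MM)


Start: 09:44 = 584 min from midnight
  after task 1 (73 min): 10:57
  after break (24 min): 11:21
  after task 2 (44 min): 12:05
  after break (23 min): 12:28
  after task 3 (42 min): 13:10
  after break (5 min): 13:15
  after task 4 (80 min): 14:35
Total elapsed: 291 minutes
End time: 14:35

14:35


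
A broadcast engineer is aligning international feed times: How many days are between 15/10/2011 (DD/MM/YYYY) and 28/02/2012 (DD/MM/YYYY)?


Start date: 2011-10-15
End date: 2012-02-28
Oct 2011: +17 days
Nov 2011: +30 days
Dec 2011: +31 days
Jan 2012: +31 days
Feb 2012: +27 days
Total: 136 days

136


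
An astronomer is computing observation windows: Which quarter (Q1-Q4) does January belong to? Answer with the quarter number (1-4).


Month: January (month 1)
Q1: January-March (months 1-3)
Q2: April-June (months 4-6)
Q3: July-September (months 7-9)
Q4: October-December (months 10-12)
Month 1 falls in Q1

1


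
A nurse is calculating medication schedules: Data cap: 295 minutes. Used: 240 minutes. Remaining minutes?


Total budget: 295 minutes
Time used: 240 minutes
Remaining: 295 - 240 = 55 minutes
Percent used: 81.4%
Percent remaining: 18.6%

55


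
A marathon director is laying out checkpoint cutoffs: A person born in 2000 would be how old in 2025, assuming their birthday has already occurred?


Birth year: 2000
Current year: 2025
Age = current year - birth year
Age = 2025 - 2000 = 25

25


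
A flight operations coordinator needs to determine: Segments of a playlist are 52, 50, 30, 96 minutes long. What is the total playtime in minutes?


Durations: 52, 50, 30, 96
Running sum: 52
+ 50 = 102
+ 30 = 132
+ 96 = 228
Total duration: 228 minutes
That is 3 hours and 48 minutes

228


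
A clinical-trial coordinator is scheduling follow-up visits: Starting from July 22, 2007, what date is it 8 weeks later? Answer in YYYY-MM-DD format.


Start: 2007-07-22
Weeks to add: 8
Convert to days: 8 x 7 = 56 days
Add 56 days to 2007-07-22
Result: 2007-09-16

2007-09-16


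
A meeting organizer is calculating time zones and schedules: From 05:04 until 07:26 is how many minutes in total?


Start time: 05:04 = 304 minutes from midnight
End time: 07:26 = 446 minutes from midnight
Difference: 446 - 304 = 142 minutes
That is 2 hours and 22 minutes

142


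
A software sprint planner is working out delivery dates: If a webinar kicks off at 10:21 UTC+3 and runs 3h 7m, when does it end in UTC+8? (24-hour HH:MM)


Start: 10:21 in UTC+3
Step 1 - add duration:
  minutes: 21 + 7 = 28
  hours: 10 + 3 + 0 = 13
  end in UTC+3: 13:28
Step 2 - convert UTC+3 -> UTC+8:
  offset difference: 8 - (3) = 5 hours
  13 + (5) = 18 -> mod 24 = 18
Result: 18:28 in UTC+8

18:28


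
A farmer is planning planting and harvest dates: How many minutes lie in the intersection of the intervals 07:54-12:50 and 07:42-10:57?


Interval A: [474, 770] minutes from midnight
Interval B: [462, 657] minutes from midnight
Overlap start = max(474, 462) = 474
Overlap end = min(770, 657) = 657
Overlap = 657 - 474 = 183 minutes

183


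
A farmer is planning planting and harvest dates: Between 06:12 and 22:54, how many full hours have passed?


Start: 06:12
End: 22:54
Hour difference: 22 - 6 = 16 hours
Minute difference: 54 - 12 = 42 minutes
Total minutes: 1002
Complete hours: 1002 / 60 = 16 (remainder 42)

16


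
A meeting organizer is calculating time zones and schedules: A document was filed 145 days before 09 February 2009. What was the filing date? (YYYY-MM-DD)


Start: 2009-02-09
Subtracting 145 days
Days already passed in February: 9
After going back through February: 136 more days to subtract
January 2009: 31 days, 105 remaining
December 2008: 31 days, 74 remaining
November 2008: 30 days, 44 remaining
October 2008: 31 days, 13 remaining
Result: 2008-09-17

2008-09-17


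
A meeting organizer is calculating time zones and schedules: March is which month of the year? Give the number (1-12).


Calendar month order:
2. February
3. March <--
4. April
March is month number 3

3


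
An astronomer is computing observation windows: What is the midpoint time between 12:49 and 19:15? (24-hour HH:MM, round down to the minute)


Start time: 12:49 = 769 minutes from midnight
End time: 19:15 = 1155 minutes from midnight
Sum: 769 + 1155 = 1924
Midpoint: 1924 / 2 = 962 minutes
Convert: 962 / 60 = 16 hours, 2 minutes
Result: 16:02

16:02


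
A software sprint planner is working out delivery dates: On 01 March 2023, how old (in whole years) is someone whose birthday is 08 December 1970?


Birth: 1970-12-08
Reference: 2023-03-01
Year difference: 2023 - 1970 = 53
Has birthday (12-08) occurred by 03-01? No
Birthday not yet reached this year -> subtract 1
Age in full years: 52

52


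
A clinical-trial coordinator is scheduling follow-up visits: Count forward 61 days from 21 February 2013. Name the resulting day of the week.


Start: 2013-02-21 (Thursday)
Step 1 - find target date: add 61 days
  2013-02-21 + 61 days = 2013-04-23
Step 2 - day of week:
  61 mod 7 = 5
  Thursday + 5 days -> Tuesday
Result: Tuesday (2013-04-23)

Tuesday


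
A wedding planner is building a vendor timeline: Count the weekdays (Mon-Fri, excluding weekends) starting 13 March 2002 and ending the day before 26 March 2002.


Start: 2002-03-13 (Wednesday)
End (exclusive): 2002-03-26 (Tuesday)
Total calendar days: 13
Full weeks: 13 // 7 = 1 -> 5 weekdays
Remaining 6 days starting on Wednesday:
  Wed(w), Thu(w), Fri(w), Sat(-), Sun(-), Mon(w) -> 4 weekdays
Total business days: 5 + 4 = 9

9


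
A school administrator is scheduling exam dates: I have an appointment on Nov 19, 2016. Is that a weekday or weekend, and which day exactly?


Date: 2016-11-19
January 1, 2016 is a Friday
Day of year: 324
Offset from Jan 1: 323 days
323 mod 7 = 1
Result: Saturday

Saturday


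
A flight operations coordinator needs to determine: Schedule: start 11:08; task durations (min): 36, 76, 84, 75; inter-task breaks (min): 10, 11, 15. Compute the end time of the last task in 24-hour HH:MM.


Start: 11:08 = 668 min from midnight
  after task 1 (36 min): 11:44
  after break (10 min): 11:54
  after task 2 (76 min): 13:10
  after break (11 min): 13:21
  after task 3 (84 min): 14:45
  after break (15 min): 15:00
  after task 4 (75 min): 16:15
Total elapsed: 307 minutes
End time: 16:15

16:15


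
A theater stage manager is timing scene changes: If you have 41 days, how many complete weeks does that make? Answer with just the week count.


Total days: 41
Days per week: 7
Division: 41 / 7 = 5 remainder 6
Complete weeks: 5
Remaining days: 6

5


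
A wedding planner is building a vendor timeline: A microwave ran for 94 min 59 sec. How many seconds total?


Minutes: 94
Extra seconds: 59
Seconds per minute: 60
Minutes to seconds: 94 x 60 = 5640
Total: 5640 + 59 = 5699

5699


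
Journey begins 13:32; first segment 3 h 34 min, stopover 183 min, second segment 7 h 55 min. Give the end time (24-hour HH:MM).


Depart: 13:32
Leg 1: +214 min -> 17:06
Layover: +183 min -> 20:09
Leg 2: +475 min -> 04:04
Total travel: 872 minutes = 14h 32m
Arrival: 04:04

04:04


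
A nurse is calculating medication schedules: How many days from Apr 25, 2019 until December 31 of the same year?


Start: April 25, 2019
End: December 31, 2019
Days left in April: 5
May: 31
June: 30
July: 31
August: 31
... plus remaining months
Sum of remaining months: 245
Total: 5 + 245 = 250

250


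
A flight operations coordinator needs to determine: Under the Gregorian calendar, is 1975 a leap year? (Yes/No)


Year: 1975
Divisible by 4? 1975 / 4 = 493.75 -> No
Not divisible by 4, so NOT a leap year

No


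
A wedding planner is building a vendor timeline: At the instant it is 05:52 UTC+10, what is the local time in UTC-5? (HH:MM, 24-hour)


Local time: 05:52 at UTC+10 (offset 10h)
Target zone: UTC-5 (offset -5h)
Difference: -5 - (10) = -15 hours
Calculation: 5 + (-15) = -10
Wraparound: (-10) mod 24 = 14
Result: 14:52

14:52


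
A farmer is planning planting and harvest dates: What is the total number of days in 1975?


Year: 1975
Check leap year rules:
Divisible by 4? No
1975 is not a leap year
Days: 365

365


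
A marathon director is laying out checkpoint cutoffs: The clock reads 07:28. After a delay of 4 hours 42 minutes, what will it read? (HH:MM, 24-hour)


Start time: 07:28
Adding: 4 hours 42 minutes
Minutes: 28 + 42 = 70
Minute overflow: 70 >= 60, so carry 1 hour, minutes = 10
Hours: 7 + 4 + 1 = 12
Result: 12:10

12:10


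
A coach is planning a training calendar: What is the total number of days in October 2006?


Month: October
Year: 2006
October is a 31-day month
Total: 31 days

31


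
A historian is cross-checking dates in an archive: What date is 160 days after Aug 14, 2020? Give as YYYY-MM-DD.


Start: 2020-08-14
Adding 160 days
Days remaining in August: 17
After August: 143 days still to add
September 2020: 30 days, 113 remaining
October 2020: 31 days, 82 remaining
November 2020: 30 days, 52 remaining
December 2020: 31 days, 21 remaining
Result: 2021-01-21

2021-01-21


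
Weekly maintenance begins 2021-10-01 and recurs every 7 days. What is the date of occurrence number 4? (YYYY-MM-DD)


First occurrence: 2021-10-01 (occurrence 1)
Each occurrence is 7 days after the previous.
Occurrence 4 is 3 weeks after the first.
3 weeks = 21 days
2021-10-01 + 21 days = 2021-10-22

2021-10-22


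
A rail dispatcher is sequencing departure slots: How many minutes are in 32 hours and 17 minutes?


Hours: 32
Extra minutes: 17
Minutes per hour: 60
Hours to minutes: 32 x 60 = 1920
Total: 1920 + 17 = 1937

1937


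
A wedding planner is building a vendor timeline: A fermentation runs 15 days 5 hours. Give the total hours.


Days: 15
Extra hours: 5
Hours per day: 24
Days to hours: 15 x 24 = 360
Total: 360 + 5 = 365

365


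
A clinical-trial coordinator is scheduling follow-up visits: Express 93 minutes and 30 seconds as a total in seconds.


Minutes: 93
Seconds: 30
Convert minutes to seconds: 93 x 60 = 5580
Add remaining seconds: 5580 + 30 = 5610

5610


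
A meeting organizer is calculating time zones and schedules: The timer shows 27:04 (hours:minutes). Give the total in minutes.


Hours: 27
Minutes: 4
Convert hours to minutes: 27 x 60 = 1620
Add remaining minutes: 1620 + 4 = 1624

1624


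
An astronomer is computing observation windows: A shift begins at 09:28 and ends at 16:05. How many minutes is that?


Start time: 09:28 = 568 minutes from midnight
End time: 16:05 = 965 minutes from midnight
Difference: 965 - 568 = 397 minutes
That is 6 hours and 37 minutes

397


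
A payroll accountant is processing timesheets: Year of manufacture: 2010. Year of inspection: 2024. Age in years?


Birth year: 2010
Current year: 2024
Age = current year - birth year
Age = 2024 - 2010 = 14

14


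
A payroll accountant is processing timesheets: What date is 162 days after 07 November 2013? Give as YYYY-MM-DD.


Start: 2013-11-07
Adding 162 days
Days remaining in November: 23
After November: 139 days still to add
December 2013: 31 days, 108 remaining
January 2014: 31 days, 77 remaining
February 2014: 28 days, 49 remaining
March 2014: 31 days, 18 remaining
Result: 2014-04-18

2014-04-18


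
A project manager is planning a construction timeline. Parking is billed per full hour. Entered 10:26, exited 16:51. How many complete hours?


Start: 10:26
End: 16:51
Hour difference: 16 - 10 = 6 hours
Minute difference: 51 - 26 = 25 minutes
Total minutes: 385
Complete hours: 385 / 60 = 6 (remainder 25)

6


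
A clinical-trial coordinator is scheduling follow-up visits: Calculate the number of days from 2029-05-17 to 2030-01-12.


Start date: 2029-05-17
End date: 2030-01-12
May 2029: +15 days
Jun 2029: +30 days
Jul 2029: +31 days
... (6 more months)
Total: 240 days

240


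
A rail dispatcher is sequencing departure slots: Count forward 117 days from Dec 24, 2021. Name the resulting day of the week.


Start: 2021-12-24 (Friday)
Step 1 - find target date: add 117 days
  2021-12-24 + 117 days = 2022-04-20
Step 2 - day of week:
  117 mod 7 = 5
  Friday + 5 days -> Wednesday
Result: Wednesday (2022-04-20)

Wednesday


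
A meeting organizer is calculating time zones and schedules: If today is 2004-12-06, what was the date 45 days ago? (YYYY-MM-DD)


Start: 2004-12-06
Subtracting 45 days
Days already passed in December: 6
After going back through December: 39 more days to subtract
November 2004: 30 days, 9 remaining
October 2004 has 31 days, need 9
Result: 2004-10-22

2004-10-22


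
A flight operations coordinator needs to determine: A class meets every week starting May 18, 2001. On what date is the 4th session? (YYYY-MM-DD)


First occurrence: 2001-05-18 (occurrence 1)
Each occurrence is 7 days after the previous.
Occurrence 4 is 3 weeks after the first.
3 weeks = 21 days
2001-05-18 + 21 days = 2001-06-08

2001-06-08


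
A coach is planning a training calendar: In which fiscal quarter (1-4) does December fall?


Month: December (month 12)
Q1: January-March (months 1-3)
Q2: April-June (months 4-6)
Q3: July-September (months 7-9)
Q4: October-December (months 10-12)
Month 12 falls in Q4

4


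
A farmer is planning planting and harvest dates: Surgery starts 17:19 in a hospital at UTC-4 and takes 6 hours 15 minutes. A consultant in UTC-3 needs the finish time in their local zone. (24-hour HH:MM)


Start: 17:19 in UTC-4
Step 1 - add duration:
  minutes: 19 + 15 = 34
  hours: 17 + 6 + 0 = 23
  end in UTC-4: 23:34
Step 2 - convert UTC-4 -> UTC-3:
  offset difference: -3 - (-4) = 1 hours
  23 + (1) = 24 -> mod 24 = 0
Result: 00:34 in UTC-3

00:34


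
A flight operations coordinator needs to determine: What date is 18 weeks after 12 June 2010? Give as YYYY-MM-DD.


Start: 2010-06-12
Weeks to add: 18
Convert to days: 18 x 7 = 126 days
Add 126 days to 2010-06-12
Result: 2010-10-16

2010-10-16


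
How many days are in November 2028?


Month: November
Year: 2028
November is a 30-day month
Total: 30 days

30


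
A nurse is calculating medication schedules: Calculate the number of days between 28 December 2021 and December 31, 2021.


Start: December 28, 2021
End: December 31, 2021
Days left in December: 3
Total: 3 days

3


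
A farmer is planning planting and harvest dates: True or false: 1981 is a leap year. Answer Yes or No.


Year: 1981
Divisible by 4? 1981 / 4 = 495.25 -> No
Not divisible by 4, so NOT a leap year

No


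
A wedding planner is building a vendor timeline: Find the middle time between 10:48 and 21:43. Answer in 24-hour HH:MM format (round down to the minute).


Start time: 10:48 = 648 minutes from midnight
End time: 21:43 = 1303 minutes from midnight
Sum: 648 + 1303 = 1951
Midpoint: 1951 / 2 = 975 minutes
Convert: 975 / 60 = 16 hours, 15 minutes
Result: 16:15

16:15


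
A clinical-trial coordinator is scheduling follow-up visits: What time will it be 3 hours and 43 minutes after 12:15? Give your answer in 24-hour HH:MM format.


Start time: 12:15
Adding: 3 hours 43 minutes
Minutes: 15 + 43 = 58
Hours: 12 + 3 + 0 = 15
Result: 15:58

15:58


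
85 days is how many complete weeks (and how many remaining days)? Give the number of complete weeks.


Total days: 85
Days per week: 7
Division: 85 / 7 = 12 remainder 1
Complete weeks: 12
Remaining days: 1

12


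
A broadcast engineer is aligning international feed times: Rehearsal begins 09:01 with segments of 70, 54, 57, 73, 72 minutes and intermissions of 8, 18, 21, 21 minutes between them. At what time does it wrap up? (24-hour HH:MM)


Start: 09:01 = 541 min from midnight
  after task 1 (70 min): 10:11
  after break (8 min): 10:19
  after task 2 (54 min): 11:13
  after break (18 min): 11:31
  after task 3 (57 min): 12:28
  after break (21 min): 12:49
  after task 4 (73 min): 14:02
  after break (21 min): 14:23
  after task 5 (72 min): 15:35
Total elapsed: 394 minutes
End time: 15:35

15:35


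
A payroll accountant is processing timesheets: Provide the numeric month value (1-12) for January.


Calendar month order:
1. January <--
2. February
January is month number 1

1


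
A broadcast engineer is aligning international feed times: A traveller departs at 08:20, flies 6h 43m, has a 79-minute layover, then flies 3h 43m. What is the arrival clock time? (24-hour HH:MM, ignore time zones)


Depart: 08:20
Leg 1: +403 min -> 15:03
Layover: +79 min -> 16:22
Leg 2: +223 min -> 20:05
Total travel: 705 minutes = 11h 45m
Arrival: 20:05

20:05


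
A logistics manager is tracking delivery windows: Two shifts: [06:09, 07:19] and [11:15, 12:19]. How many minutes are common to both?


Interval A: [369, 439] minutes from midnight
Interval B: [675, 739] minutes from midnight
Overlap start = max(369, 675) = 675
Overlap end = min(439, 739) = 439
End <= start, so the intervals do not overlap: 0 minutes

0


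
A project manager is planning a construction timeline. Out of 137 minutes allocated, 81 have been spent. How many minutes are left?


Total budget: 137 minutes
Time used: 81 minutes
Remaining: 137 - 81 = 56 minutes
Percent used: 59.1%
Percent remaining: 40.9%

56


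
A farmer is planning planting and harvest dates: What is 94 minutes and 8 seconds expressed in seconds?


Minutes: 94
Extra seconds: 8
Seconds per minute: 60
Minutes to seconds: 94 x 60 = 5640
Total: 5640 + 8 = 5648

5648


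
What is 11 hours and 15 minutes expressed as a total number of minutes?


Hours: 11
Minutes: 15
Convert hours to minutes: 11 x 60 = 660
Add remaining minutes: 660 + 15 = 675

675


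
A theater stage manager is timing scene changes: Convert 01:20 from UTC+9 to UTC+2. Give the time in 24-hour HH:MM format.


Local time: 01:20 at UTC+9 (offset 9h)
Target zone: UTC+2 (offset 2h)
Difference: 2 - (9) = -7 hours
Calculation: 1 + (-7) = -6
Wraparound: (-6) mod 24 = 18
Result: 18:20

18:20


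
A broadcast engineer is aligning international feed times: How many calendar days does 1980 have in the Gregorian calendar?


Year: 1980
Check leap year rules:
Divisible by 4? Yes
Divisible by 100? No
1980 is a leap year
Days: 366

366


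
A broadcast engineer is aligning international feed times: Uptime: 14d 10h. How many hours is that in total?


Days: 14
Extra hours: 10
Hours per day: 24
Days to hours: 14 x 24 = 336
Total: 336 + 10 = 346

346


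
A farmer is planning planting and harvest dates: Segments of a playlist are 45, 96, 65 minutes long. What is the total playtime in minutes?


Durations: 45, 96, 65
Running sum: 45
+ 96 = 141
+ 65 = 206
Total duration: 206 minutes
That is 3 hours and 26 minutes

206


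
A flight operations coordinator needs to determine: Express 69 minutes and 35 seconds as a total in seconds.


Minutes: 69
Seconds: 35
Convert minutes to seconds: 69 x 60 = 4140
Add remaining seconds: 4140 + 35 = 4175

4175


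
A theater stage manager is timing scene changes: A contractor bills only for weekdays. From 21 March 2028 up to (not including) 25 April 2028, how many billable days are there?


Start: 2028-03-21 (Tuesday)
End (exclusive): 2028-04-25 (Tuesday)
Total calendar days: 35
Full weeks: 35 // 7 = 5 -> 25 weekdays
Remaining 0 days starting on Tuesday:
Total business days: 25 + 0 = 25

25
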